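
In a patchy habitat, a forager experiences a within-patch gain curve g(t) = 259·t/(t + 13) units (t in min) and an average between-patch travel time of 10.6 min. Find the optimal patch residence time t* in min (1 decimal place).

11.7 min

By the marginal value theorem, leave when the instantaneous gain rate g'(t) equals the habitat-wide average g(t)/(T + t).
g'(t) = 259·13/(t + 13)². Setting 259·13/(t+13)² = 259t/[(t+13)(10.6+t)] gives 13(10.6+t) = t(t+13), so t² = 13×10.6 = 137.8.
t* = √137.8 = 11.74 min.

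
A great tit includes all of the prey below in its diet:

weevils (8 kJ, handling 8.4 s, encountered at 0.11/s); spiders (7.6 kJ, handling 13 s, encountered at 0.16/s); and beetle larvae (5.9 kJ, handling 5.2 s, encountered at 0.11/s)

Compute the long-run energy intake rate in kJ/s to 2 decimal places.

R = Σλ_iE_i / (1 + Σλ_ih_i)
Numerator: 0.11×8 + 0.16×7.6 + 0.11×5.9 = 2.745
Denominator: 1 + 0.11×8.4 + 0.16×13 + 0.11×5.2 = 4.576
R = 2.745/4.576 = 0.5999 kJ/s

0.60 kJ/s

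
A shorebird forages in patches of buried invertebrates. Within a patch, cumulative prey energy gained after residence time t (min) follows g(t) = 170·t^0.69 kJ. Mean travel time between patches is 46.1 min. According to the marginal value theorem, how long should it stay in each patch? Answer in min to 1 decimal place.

By the marginal value theorem, leave when the instantaneous gain rate g'(t) equals the habitat-wide average g(t)/(T + t).
g'(t) = 0.69·170·t^-0.31. Setting 0.69·170·t^-0.31 = 170·t^0.69/(46.1+t) gives 0.69(46.1+t) = t, so 0.31·t = 0.69×46.1.
t* = 0.69×46.1/0.31 = 102.6 min.

102.6 min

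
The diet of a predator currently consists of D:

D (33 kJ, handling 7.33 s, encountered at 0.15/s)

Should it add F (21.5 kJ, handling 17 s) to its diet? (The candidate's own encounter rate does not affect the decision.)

Current rate: (0.15×33)/(1 + 0.15×7.33) = 2.358 kJ/s.
F: E/h = 21.5/17 = 1.265 kJ/s.
1.265 < 2.358, so adding F would lower the average — exclude it.

No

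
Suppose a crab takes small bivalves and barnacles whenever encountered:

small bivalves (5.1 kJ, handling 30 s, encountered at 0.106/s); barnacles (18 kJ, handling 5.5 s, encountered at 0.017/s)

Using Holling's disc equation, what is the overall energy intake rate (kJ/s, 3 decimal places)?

R = Σλ_iE_i / (1 + Σλ_ih_i)
Numerator: 0.106×5.1 + 0.017×18 = 0.8466
Denominator: 1 + 0.106×30 + 0.017×5.5 = 4.274
R = 0.8466/4.274 = 0.1981 kJ/s

0.198 kJ/s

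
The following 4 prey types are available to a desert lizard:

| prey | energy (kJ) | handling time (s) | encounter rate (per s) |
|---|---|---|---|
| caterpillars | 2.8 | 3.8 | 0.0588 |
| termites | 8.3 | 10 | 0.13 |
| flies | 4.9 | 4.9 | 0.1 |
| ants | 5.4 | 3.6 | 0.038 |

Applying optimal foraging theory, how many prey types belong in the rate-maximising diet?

4

Profitabilities (E/h, kJ/s): ants 1.5, flies 1, termites 0.83, caterpillars 0.737. Add prey in this order while the next type's profitability exceeds the intake rate on those already taken.
Rate on top 1: 0.1805. flies: 1 > 0.1805 → include.
Rate on top 2: 0.4273. termites: 0.83 > 0.4273 → include.
Rate on top 3: 0.6062. caterpillars: 0.737 > 0.6062 → include.
Optimal diet: ants, flies, termites, caterpillars — 4 of 4 types.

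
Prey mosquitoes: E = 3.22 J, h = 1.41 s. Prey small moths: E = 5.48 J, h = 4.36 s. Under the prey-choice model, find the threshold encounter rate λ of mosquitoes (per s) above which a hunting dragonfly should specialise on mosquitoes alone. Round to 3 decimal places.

0.868 per s

The zero-one rule: include small moths iff E₂/h₂ > λE₁/(1+λh₁). Equality gives the switch point.
λE₁h₂ = E₂ + λE₂h₁ ⇒ λ = E₂/(E₁h₂ − E₂h₁) = 5.48/(14.04 − 7.727) = 0.8681 per s.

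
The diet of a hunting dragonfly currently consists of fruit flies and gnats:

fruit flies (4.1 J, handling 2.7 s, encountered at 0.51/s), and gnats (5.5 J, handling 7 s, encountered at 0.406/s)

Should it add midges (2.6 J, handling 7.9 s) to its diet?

No

On fruit flies and gnats alone, R = ΣλE/(1+Σλh) = 4.324/5.219 = 0.8285 J/s.
Profitability of midges: 2.6/7.9 = 0.3291 J/s.
Since 0.3291 < R, time spent handling midges is better spent searching.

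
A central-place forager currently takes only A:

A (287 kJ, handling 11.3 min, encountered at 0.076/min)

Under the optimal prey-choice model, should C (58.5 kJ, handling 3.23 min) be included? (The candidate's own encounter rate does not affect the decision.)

Yes

On A alone, R = ΣλE/(1+Σλh) = 21.81/1.859 = 11.73 kJ/min.
Profitability of C: 58.5/3.23 = 18.11 kJ/min.
Since 18.11 > R, including C increases the long-run rate.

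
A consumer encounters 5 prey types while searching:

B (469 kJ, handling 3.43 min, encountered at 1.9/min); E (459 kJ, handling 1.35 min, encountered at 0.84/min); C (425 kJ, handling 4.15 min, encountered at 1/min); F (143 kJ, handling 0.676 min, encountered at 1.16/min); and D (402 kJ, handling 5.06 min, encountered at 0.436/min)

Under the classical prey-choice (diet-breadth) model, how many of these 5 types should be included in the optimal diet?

E/h in descending order: E 340, F 212, B 137, C 102, D 79.4 kJ/min. The optimal diet is the largest prefix of this list for which every included type satisfies E_i/h_i > R on the types above it.
Rate on top 1: 180.7. F: 212 > 180.7 → include.
Rate on top 2: 189. B: 137 < 189 → exclude; stop.
Optimal diet: E, F — 2 of 5 types.

2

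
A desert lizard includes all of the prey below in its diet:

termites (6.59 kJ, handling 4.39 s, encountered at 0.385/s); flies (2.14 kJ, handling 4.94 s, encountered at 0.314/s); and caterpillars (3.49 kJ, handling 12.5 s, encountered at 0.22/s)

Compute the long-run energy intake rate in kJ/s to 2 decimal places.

Energy encountered per unit search time: 0.385×6.59 + 0.314×2.14 + 0.22×3.49 = 3.977 kJ/s.
Handling time per unit search time: 0.385×4.39 + 0.314×4.94 + 0.22×12.5 = 5.991.
Rate = 3.977/(1 + 5.991) = 0.5688 kJ/s.

0.57 kJ/s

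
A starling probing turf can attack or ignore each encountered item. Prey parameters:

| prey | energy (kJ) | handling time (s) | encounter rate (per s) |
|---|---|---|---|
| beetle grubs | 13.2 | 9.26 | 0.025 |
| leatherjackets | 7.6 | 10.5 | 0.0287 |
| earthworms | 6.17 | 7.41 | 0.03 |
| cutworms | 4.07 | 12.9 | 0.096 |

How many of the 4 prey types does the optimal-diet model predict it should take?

Profitabilities (E/h, kJ/s): beetle grubs 1.43, earthworms 0.833, leatherjackets 0.724, cutworms 0.316. Add prey in this order while the next type's profitability exceeds the intake rate on those already taken.
Rate on top 1: 0.268. earthworms: 0.833 > 0.268 → include.
Rate on top 2: 0.3543. leatherjackets: 0.724 > 0.3543 → include.
Rate on top 3: 0.4178. cutworms: 0.316 < 0.4178 → exclude; stop.
Optimal diet: beetle grubs, earthworms, leatherjackets — 3 of 4 types.

3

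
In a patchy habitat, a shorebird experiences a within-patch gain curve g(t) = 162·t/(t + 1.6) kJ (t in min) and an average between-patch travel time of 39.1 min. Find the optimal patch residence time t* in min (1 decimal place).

Optimal t* satisfies g'(t*) = g(t*)/(T + t*).
g'(t) = 162·1.6/(t + 1.6)². Setting 162·1.6/(t+1.6)² = 162t/[(t+1.6)(39.1+t)] gives 1.6(39.1+t) = t(t+1.6), so t² = 1.6×39.1 = 62.56.
t* = √62.56 = 7.909 min.

7.9 min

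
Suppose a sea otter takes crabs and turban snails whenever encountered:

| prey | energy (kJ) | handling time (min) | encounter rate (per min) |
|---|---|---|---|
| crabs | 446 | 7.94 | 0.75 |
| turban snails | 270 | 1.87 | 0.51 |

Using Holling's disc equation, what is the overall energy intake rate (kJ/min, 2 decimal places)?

R = Σλ_iE_i / (1 + Σλ_ih_i)
Numerator: 0.75×446 + 0.51×270 = 472.2
Denominator: 1 + 0.75×7.94 + 0.51×1.87 = 7.909
R = 472.2/7.909 = 59.71 kJ/min

59.71 kJ/min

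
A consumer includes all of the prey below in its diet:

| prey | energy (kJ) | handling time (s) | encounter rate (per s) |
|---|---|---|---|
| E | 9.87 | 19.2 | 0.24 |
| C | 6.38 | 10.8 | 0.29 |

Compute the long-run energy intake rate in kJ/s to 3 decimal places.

Energy encountered per unit search time: 0.24×9.87 + 0.29×6.38 = 4.219 kJ/s.
Handling time per unit search time: 0.24×19.2 + 0.29×10.8 = 7.74.
Rate = 4.219/(1 + 7.74) = 0.4827 kJ/s.

0.483 kJ/s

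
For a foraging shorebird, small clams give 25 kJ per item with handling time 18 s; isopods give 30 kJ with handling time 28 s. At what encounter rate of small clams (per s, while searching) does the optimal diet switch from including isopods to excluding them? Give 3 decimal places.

At the threshold, the rate on small clams alone equals the profitability of isopods: λ·25/(1 + λ·18) = 30/28 = 1.071.
Rearranging, λ(25 − 1.071×18) = 1.071, so λ = 1.071/5.714 = 0.1875 per s.

0.188 per s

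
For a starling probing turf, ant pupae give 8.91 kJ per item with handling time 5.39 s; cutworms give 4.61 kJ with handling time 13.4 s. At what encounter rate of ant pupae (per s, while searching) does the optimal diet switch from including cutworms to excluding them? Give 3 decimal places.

The zero-one rule: include cutworms iff E₂/h₂ > λE₁/(1+λh₁). Equality gives the switch point.
λE₁h₂ = E₂ + λE₂h₁ ⇒ λ = E₂/(E₁h₂ − E₂h₁) = 4.61/(119.4 − 24.85) = 0.04876 per s.

0.049 per s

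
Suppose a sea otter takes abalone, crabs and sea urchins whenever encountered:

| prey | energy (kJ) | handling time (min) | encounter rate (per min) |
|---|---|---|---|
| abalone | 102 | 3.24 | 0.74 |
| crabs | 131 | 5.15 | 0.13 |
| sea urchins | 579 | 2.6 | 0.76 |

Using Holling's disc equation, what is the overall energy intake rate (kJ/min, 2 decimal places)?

88.13 kJ/min

R = (0.74×102 + 0.13×131 + 0.76×579) / (1 + 0.74×3.24 + 0.13×5.15 + 0.76×2.6) = 532.6/6.043 = 88.13 kJ/min.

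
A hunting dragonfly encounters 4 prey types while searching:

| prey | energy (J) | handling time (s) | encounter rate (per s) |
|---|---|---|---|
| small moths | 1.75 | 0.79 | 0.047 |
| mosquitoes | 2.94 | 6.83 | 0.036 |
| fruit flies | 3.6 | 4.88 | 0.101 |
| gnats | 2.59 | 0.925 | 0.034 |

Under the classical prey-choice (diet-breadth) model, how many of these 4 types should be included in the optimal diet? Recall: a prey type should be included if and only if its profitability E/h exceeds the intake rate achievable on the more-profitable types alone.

Rank by E/h (J/s): gnats 2.8, small moths 2.22, fruit flies 0.738, mosquitoes 0.43. Include each in turn until the next type's E/h falls below the running intake rate.
Rate on top 1: 0.08537. small moths: 2.22 > 0.08537 → include.
Rate on top 2: 0.1594. fruit flies: 0.738 > 0.1594 → include.
Rate on top 3: 0.3419. mosquitoes: 0.43 > 0.3419 → include.
Optimal diet: gnats, small moths, fruit flies, mosquitoes — 4 of 4 types.

4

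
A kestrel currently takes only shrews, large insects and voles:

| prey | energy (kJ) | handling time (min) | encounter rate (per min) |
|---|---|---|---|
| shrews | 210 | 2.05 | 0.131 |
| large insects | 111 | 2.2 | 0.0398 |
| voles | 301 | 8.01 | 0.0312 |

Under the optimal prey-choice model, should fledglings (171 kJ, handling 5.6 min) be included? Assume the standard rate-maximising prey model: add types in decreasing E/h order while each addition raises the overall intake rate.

Yes

Intake rate on the current diet: R = (0.131×210 + 0.0398×111 + 0.0312×301) / (1 + 0.131×2.05 + 0.0398×2.2 + 0.0312×8.01) = 41.32/1.606 = 25.73 kJ/min.
Profitability of fledglings: 171/5.6 = 30.54 kJ/min.
Since 30.54 > R, including fledglings increases the long-run rate.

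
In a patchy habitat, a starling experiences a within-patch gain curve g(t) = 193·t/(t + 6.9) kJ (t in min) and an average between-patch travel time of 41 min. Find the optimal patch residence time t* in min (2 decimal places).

16.82 min

Maximise g(t)/(T+t): set derivative to zero → g'(t)(T+t) = g(t).
g'(t) = 193·6.9/(t + 6.9)². Setting 193·6.9/(t+6.9)² = 193t/[(t+6.9)(41+t)] gives 6.9(41+t) = t(t+6.9), so t² = 6.9×41 = 282.9.
t* = √282.9 = 16.82 min.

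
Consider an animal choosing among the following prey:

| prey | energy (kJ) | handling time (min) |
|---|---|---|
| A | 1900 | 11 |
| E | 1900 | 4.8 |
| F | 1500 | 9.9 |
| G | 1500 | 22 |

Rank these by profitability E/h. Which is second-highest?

Profitability E/h (kJ/min): A = 1900/11 = 173, E = 1900/4.8 = 396, F = 1500/9.9 = 152, G = 1500/22 = 68.2.
Ranked: E > A > F > G.

A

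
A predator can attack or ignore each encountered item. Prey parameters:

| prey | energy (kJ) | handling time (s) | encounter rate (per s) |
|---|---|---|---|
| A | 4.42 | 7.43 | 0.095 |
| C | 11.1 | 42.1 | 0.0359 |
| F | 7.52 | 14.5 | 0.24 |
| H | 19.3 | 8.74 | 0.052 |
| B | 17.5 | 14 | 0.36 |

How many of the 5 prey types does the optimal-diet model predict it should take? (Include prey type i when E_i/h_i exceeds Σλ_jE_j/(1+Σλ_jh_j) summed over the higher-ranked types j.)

Rank by E/h (kJ/s): H 2.21, B 1.25, A 0.595, F 0.519, C 0.264. Include each in turn until the next type's E/h falls below the running intake rate.
Rate on top 1: 0.69. B: 1.25 > 0.69 → include.
Rate on top 2: 1.125. A: 0.595 < 1.125 → exclude; stop.
Optimal diet: H, B — 2 of 5 types.

2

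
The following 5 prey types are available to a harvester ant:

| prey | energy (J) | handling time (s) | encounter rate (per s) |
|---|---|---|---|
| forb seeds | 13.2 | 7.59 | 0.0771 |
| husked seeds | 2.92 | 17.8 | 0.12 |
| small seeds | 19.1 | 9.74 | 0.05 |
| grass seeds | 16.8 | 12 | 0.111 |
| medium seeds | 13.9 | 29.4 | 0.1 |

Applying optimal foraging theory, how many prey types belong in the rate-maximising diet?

Rank by E/h (J/s): small seeds 1.96, forb seeds 1.74, grass seeds 1.4, medium seeds 0.473, husked seeds 0.164. Include each in turn until the next type's E/h falls below the running intake rate.
Rate on top 1: 0.6422. forb seeds: 1.74 > 0.6422 → include.
Rate on top 2: 0.952. grass seeds: 1.4 > 0.952 → include.
Rate on top 3: 1.127. medium seeds: 0.473 < 1.127 → exclude; stop.
Optimal diet: small seeds, forb seeds, grass seeds — 3 of 5 types.

3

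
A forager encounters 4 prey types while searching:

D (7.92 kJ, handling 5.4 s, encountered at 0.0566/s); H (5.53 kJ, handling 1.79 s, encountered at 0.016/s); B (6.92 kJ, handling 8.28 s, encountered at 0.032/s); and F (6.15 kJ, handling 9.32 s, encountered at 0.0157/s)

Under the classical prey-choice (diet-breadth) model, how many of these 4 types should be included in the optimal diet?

4

Rank by E/h (kJ/s): H 3.09, D 1.47, B 0.836, F 0.66. Include each in turn until the next type's E/h falls below the running intake rate.
Rate on top 1: 0.08602. D: 1.47 > 0.08602 → include.
Rate on top 2: 0.4023. B: 0.836 > 0.4023 → include.
Rate on top 3: 0.4741. F: 0.66 > 0.4741 → include.
Optimal diet: H, D, B, F — 4 of 4 types.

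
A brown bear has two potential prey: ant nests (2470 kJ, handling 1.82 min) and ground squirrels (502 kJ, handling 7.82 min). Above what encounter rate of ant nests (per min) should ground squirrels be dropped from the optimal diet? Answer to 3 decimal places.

Drop ground squirrels once their profitability E₂/h₂ falls below the rate achievable on ant nests alone: E₂/h₂ = λE₁/(1 + λh₁).
Solve for λ: λE₁h₂ = E₂(1 + λh₁) → λ(E₁h₂ − E₂h₁) = E₂ → λ = E₂/(E₁h₂ − E₂h₁).
λ = 502/(2470×7.82 − 502×1.82) = 502/1.84e+04 = 0.02728 per min.

0.027 per min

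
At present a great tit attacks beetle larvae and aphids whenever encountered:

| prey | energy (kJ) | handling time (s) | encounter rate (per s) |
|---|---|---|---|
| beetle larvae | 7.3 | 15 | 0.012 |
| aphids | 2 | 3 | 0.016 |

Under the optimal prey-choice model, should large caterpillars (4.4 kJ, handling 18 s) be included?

Intake rate on the current diet: R = (0.012×7.3 + 0.016×2) / (1 + 0.012×15 + 0.016×3) = 0.1196/1.228 = 0.09739 kJ/s.
Profitability of large caterpillars: 4.4/18 = 0.2444 kJ/s.
Since 0.2444 > R, including large caterpillars increases the long-run rate.

Yes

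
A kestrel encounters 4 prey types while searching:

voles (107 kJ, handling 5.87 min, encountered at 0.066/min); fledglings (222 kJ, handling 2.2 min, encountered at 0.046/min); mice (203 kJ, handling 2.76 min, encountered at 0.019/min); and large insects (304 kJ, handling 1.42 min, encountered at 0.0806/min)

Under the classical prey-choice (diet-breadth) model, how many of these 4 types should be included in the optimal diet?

Profitabilities (E/h, kJ/min): large insects 214, fledglings 101, mice 73.6, voles 18.2. Add prey in this order while the next type's profitability exceeds the intake rate on those already taken.
Rate on top 1: 21.99. fledglings: 101 > 21.99 → include.
Rate on top 2: 28.56. mice: 73.6 > 28.56 → include.
Rate on top 3: 30.42. voles: 18.2 < 30.42 → exclude; stop.
Optimal diet: large insects, fledglings, mice — 3 of 4 types.

3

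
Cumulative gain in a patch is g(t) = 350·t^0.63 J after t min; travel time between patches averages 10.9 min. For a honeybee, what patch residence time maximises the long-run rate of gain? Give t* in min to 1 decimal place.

18.6 min

By the marginal value theorem, leave when the instantaneous gain rate g'(t) equals the habitat-wide average g(t)/(T + t).
g'(t) = 0.63·350·t^-0.37. Setting 0.63·350·t^-0.37 = 350·t^0.63/(10.9+t) gives 0.63(10.9+t) = t, so 0.37·t = 0.63×10.9.
t* = 0.63×10.9/0.37 = 18.56 min.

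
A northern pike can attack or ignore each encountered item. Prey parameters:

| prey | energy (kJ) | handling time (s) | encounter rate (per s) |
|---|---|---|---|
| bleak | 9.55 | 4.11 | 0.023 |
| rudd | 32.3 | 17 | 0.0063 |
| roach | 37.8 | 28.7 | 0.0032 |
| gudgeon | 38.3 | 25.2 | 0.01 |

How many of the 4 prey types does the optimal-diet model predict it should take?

E/h in descending order: bleak 2.32, rudd 1.9, gudgeon 1.52, roach 1.32 kJ/s. The optimal diet is the largest prefix of this list for which every included type satisfies E_i/h_i > R on the types above it.
Rate on top 1: 0.2007. rudd: 1.9 > 0.2007 → include.
Rate on top 2: 0.3521. gudgeon: 1.52 > 0.3521 → include.
Rate on top 3: 0.5546. roach: 1.32 > 0.5546 → include.
Optimal diet: bleak, rudd, gudgeon, roach — 4 of 4 types.

4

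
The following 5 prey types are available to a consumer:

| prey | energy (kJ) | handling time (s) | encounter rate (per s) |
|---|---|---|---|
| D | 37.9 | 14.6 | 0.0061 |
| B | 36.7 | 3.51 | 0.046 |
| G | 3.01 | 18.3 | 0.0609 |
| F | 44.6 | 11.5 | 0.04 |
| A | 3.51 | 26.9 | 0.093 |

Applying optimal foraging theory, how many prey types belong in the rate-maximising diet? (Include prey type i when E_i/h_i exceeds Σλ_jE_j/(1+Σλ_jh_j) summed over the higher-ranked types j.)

E/h in descending order: B 10.5, F 3.88, D 2.6, G 0.164, A 0.13 kJ/s. The optimal diet is the largest prefix of this list for which every included type satisfies E_i/h_i > R on the types above it.
Rate on top 1: 1.454. F: 3.88 > 1.454 → include.
Rate on top 2: 2.141. D: 2.6 > 2.141 → include.
Rate on top 3: 2.165. G: 0.164 < 2.165 → exclude; stop.
Optimal diet: B, F, D — 3 of 5 types.

3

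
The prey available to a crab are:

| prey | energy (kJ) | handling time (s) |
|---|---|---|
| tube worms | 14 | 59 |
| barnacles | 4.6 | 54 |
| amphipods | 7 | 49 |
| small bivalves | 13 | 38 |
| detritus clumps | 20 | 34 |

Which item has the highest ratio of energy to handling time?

In descending order of E/h:
detritus clumps: 20/34 = 0.588 kJ/s
small bivalves: 13/38 = 0.342 kJ/s
tube worms: 14/59 = 0.237 kJ/s
amphipods: 7/49 = 0.143 kJ/s
barnacles: 4.6/54 = 0.0852 kJ/s

detritus clumps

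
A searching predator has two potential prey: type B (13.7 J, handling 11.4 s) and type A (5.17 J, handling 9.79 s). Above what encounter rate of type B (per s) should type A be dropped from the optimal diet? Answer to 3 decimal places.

At the threshold, the rate on type B alone equals the profitability of type A: λ·13.7/(1 + λ·11.4) = 5.17/9.79 = 0.5281.
Rearranging, λ(13.7 − 0.5281×11.4) = 0.5281, so λ = 0.5281/7.68 = 0.06876 per s.

0.069 per s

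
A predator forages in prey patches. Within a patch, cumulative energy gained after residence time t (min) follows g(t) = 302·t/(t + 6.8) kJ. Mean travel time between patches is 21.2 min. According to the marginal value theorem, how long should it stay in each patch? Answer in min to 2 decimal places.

12.01 min

Maximise g(t)/(T+t): set derivative to zero → g'(t)(T+t) = g(t).
g'(t) = 302·6.8/(t + 6.8)². Setting 302·6.8/(t+6.8)² = 302t/[(t+6.8)(21.2+t)] gives 6.8(21.2+t) = t(t+6.8), so t² = 6.8×21.2 = 144.2.
t* = √144.2 = 12.01 min.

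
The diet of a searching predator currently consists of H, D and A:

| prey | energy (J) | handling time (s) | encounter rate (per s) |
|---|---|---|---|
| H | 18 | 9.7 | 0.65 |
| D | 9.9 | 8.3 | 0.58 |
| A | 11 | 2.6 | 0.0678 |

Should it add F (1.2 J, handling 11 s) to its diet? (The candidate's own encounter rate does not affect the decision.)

No

Intake rate on the current diet: R = (0.65×18 + 0.58×9.9 + 0.0678×11) / (1 + 0.65×9.7 + 0.58×8.3 + 0.0678×2.6) = 18.19/12.3 = 1.479 J/s.
F: E/h = 1.2/11 = 0.1091 J/s.
Since 0.1091 < R, time spent handling F is better spent searching.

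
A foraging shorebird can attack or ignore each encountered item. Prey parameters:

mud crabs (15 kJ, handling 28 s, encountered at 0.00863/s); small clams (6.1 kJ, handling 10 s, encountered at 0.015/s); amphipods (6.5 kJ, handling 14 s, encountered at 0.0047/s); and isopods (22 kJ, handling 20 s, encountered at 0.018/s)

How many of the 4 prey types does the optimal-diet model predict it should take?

Profitabilities (E/h, kJ/s): isopods 1.1, small clams 0.61, mud crabs 0.536, amphipods 0.464. Add prey in this order while the next type's profitability exceeds the intake rate on those already taken.
Rate on top 1: 0.2912. small clams: 0.61 > 0.2912 → include.
Rate on top 2: 0.3228. mud crabs: 0.536 > 0.3228 → include.
Rate on top 3: 0.3522. amphipods: 0.464 > 0.3522 → include.
Optimal diet: isopods, small clams, mud crabs, amphipods — 4 of 4 types.

4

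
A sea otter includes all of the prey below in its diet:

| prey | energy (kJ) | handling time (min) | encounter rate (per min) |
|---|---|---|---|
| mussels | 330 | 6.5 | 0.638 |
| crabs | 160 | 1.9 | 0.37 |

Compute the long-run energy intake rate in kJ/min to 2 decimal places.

R = Σλ_iE_i / (1 + Σλ_ih_i)
Numerator: 0.638×330 + 0.37×160 = 269.7
Denominator: 1 + 0.638×6.5 + 0.37×1.9 = 5.85
R = 269.7/5.85 = 46.11 kJ/min

46.11 kJ/min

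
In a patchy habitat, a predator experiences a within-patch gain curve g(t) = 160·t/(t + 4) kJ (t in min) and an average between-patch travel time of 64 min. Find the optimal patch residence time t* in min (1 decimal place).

Optimal t* satisfies g'(t*) = g(t*)/(T + t*).
g'(t) = 160·4/(t + 4)². Setting 160·4/(t+4)² = 160t/[(t+4)(64+t)] gives 4(64+t) = t(t+4), so t² = 4×64 = 256.
t* = √256 = 16 min.

16.0 min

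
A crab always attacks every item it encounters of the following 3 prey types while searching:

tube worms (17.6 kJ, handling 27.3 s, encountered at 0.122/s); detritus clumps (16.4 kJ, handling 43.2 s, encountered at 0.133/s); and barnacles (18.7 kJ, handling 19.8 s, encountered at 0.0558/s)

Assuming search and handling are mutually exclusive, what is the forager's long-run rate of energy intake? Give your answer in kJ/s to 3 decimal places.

0.480 kJ/s

R = (0.122×17.6 + 0.133×16.4 + 0.0558×18.7) / (1 + 0.122×27.3 + 0.133×43.2 + 0.0558×19.8) = 5.372/11.18 = 0.4804 kJ/s.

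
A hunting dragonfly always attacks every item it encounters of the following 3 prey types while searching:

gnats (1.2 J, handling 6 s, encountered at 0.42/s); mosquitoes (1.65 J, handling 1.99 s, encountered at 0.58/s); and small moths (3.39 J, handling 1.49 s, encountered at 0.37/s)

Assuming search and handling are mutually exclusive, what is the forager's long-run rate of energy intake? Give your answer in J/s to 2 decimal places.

0.52 J/s

R = (0.42×1.2 + 0.58×1.65 + 0.37×3.39) / (1 + 0.42×6 + 0.58×1.99 + 0.37×1.49) = 2.715/5.226 = 0.5196 J/s.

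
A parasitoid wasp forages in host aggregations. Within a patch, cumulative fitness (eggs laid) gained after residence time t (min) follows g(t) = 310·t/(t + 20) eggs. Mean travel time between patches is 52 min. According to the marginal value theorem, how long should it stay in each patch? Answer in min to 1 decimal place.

32.2 min

Maximise g(t)/(T+t): set derivative to zero → g'(t)(T+t) = g(t).
g'(t) = 310·20/(t + 20)². Setting 310·20/(t+20)² = 310t/[(t+20)(52+t)] gives 20(52+t) = t(t+20), so t² = 20×52 = 1040.
t* = √1040 = 32.25 min.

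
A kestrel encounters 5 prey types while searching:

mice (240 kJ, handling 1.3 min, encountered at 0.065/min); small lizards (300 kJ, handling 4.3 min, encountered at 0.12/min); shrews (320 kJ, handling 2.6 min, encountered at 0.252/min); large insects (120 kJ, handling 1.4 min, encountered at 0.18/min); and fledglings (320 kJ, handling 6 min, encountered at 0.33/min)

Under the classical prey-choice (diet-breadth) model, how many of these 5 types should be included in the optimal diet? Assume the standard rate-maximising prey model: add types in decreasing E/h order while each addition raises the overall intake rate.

4

E/h in descending order: mice 185, shrews 123, large insects 85.7, small lizards 69.8, fledglings 53.3 kJ/min. The optimal diet is the largest prefix of this list for which every included type satisfies E_i/h_i > R on the types above it.
Rate on top 1: 14.38. shrews: 123 > 14.38 → include.
Rate on top 2: 55.32. large insects: 85.7 > 55.32 → include.
Rate on top 3: 59.17. small lizards: 69.8 > 59.17 → include.
Rate on top 4: 61.35. fledglings: 53.3 < 61.35 → exclude; stop.
Optimal diet: mice, shrews, large insects, small lizards — 4 of 5 types.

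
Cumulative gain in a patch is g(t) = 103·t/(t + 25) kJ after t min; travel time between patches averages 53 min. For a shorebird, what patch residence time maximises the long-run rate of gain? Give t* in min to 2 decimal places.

36.40 min

By the marginal value theorem, leave when the instantaneous gain rate g'(t) equals the habitat-wide average g(t)/(T + t).
g'(t) = 103·25/(t + 25)². Setting 103·25/(t+25)² = 103t/[(t+25)(53+t)] gives 25(53+t) = t(t+25), so t² = 25×53 = 1325.
t* = √1325 = 36.4 min.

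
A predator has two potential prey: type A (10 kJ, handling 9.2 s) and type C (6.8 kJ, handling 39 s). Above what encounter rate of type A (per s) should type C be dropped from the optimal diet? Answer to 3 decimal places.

Drop type C once their profitability E₂/h₂ falls below the rate achievable on type A alone: E₂/h₂ = λE₁/(1 + λh₁).
Solve for λ: λE₁h₂ = E₂(1 + λh₁) → λ(E₁h₂ − E₂h₁) = E₂ → λ = E₂/(E₁h₂ − E₂h₁).
λ = 6.8/(10×39 − 6.8×9.2) = 6.8/327.4 = 0.02077 per s.

0.021 per s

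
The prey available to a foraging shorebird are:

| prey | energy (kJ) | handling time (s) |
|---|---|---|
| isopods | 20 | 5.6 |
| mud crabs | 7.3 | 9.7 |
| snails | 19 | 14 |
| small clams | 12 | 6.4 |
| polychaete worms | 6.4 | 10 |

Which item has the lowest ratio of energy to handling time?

Profitability E/h (kJ/s): isopods = 20/5.6 = 3.57, mud crabs = 7.3/9.7 = 0.753, snails = 19/14 = 1.36, small clams = 12/6.4 = 1.88, polychaete worms = 6.4/10 = 0.64.
Ranked: isopods > small clams > snails > mud crabs > polychaete worms.

polychaete worms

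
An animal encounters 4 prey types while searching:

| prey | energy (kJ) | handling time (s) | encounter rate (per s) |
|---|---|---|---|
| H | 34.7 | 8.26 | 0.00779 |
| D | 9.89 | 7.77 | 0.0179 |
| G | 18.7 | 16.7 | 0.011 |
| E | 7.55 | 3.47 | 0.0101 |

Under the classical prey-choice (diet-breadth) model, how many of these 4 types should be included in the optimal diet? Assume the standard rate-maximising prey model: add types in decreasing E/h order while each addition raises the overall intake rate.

4

Profitabilities (E/h, kJ/s): H 4.2, E 2.18, D 1.27, G 1.12. Add prey in this order while the next type's profitability exceeds the intake rate on those already taken.
Rate on top 1: 0.254. E: 2.18 > 0.254 → include.
Rate on top 2: 0.3152. D: 1.27 > 0.3152 → include.
Rate on top 3: 0.4228. G: 1.12 > 0.4228 → include.
Optimal diet: H, E, D, G — 4 of 4 types.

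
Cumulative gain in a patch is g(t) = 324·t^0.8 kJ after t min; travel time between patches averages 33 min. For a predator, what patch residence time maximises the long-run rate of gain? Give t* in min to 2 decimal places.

Maximise g(t)/(T+t): set derivative to zero → g'(t)(T+t) = g(t).
g'(t) = 0.8·324·t^-0.2. Setting 0.8·324·t^-0.2 = 324·t^0.8/(33+t) gives 0.8(33+t) = t, so 0.20·t = 0.8×33.
t* = 0.8×33/0.20 = 132 min.

132.00 min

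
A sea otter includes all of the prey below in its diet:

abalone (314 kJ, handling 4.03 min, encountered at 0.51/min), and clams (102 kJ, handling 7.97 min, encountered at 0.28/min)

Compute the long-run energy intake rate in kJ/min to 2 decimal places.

35.69 kJ/min

R = (0.51×314 + 0.28×102) / (1 + 0.51×4.03 + 0.28×7.97) = 188.7/5.287 = 35.69 kJ/min.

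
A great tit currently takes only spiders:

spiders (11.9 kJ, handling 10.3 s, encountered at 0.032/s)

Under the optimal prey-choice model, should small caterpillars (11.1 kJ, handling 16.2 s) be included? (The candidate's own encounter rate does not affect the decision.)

Yes

Intake rate on the current diet: R = (0.032×11.9) / (1 + 0.032×10.3) = 0.3808/1.33 = 0.2864 kJ/s.
small caterpillars: E/h = 11.1/16.2 = 0.6852 kJ/s.
Since 0.6852 > R, including small caterpillars increases the long-run rate.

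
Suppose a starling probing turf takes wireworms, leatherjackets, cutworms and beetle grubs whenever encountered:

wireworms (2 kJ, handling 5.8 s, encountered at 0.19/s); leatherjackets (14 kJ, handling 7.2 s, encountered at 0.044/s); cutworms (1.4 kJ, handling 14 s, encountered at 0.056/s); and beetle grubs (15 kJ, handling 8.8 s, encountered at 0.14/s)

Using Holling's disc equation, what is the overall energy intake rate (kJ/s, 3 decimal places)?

0.716 kJ/s

Energy encountered per unit search time: 0.19×2 + 0.044×14 + 0.056×1.4 + 0.14×15 = 3.174 kJ/s.
Handling time per unit search time: 0.19×5.8 + 0.044×7.2 + 0.056×14 + 0.14×8.8 = 3.435.
Rate = 3.174/(1 + 3.435) = 0.7158 kJ/s.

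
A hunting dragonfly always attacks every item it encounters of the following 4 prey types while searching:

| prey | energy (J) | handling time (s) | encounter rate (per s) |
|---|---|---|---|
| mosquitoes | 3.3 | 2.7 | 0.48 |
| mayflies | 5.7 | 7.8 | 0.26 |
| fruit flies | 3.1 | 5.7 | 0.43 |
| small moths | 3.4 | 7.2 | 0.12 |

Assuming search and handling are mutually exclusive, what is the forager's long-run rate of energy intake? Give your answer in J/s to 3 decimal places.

Energy encountered per unit search time: 0.48×3.3 + 0.26×5.7 + 0.43×3.1 + 0.12×3.4 = 4.807 J/s.
Handling time per unit search time: 0.48×2.7 + 0.26×7.8 + 0.43×5.7 + 0.12×7.2 = 6.639.
Rate = 4.807/(1 + 6.639) = 0.6293 J/s.

0.629 J/s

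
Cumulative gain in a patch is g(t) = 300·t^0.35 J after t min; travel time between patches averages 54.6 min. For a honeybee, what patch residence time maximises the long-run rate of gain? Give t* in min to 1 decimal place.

By the marginal value theorem, leave when the instantaneous gain rate g'(t) equals the habitat-wide average g(t)/(T + t).
g'(t) = 0.35·300·t^-0.65. Setting 0.35·300·t^-0.65 = 300·t^0.35/(54.6+t) gives 0.35(54.6+t) = t, so 0.65·t = 0.35×54.6.
t* = 0.35×54.6/0.65 = 29.4 min.

29.4 min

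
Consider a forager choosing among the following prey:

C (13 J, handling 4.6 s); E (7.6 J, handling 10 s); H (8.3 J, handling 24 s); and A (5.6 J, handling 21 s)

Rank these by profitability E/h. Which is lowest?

A

Profitability E/h (J/s): C = 13/4.6 = 2.83, E = 7.6/10 = 0.76, H = 8.3/24 = 0.346, A = 5.6/21 = 0.267.
Ranked: C > E > H > A.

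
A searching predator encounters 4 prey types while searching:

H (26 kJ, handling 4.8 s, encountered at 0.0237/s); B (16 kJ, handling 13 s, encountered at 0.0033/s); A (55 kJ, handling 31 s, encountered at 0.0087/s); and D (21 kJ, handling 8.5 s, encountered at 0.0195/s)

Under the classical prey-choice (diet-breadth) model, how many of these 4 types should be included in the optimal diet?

4

Profitabilities (E/h, kJ/s): H 5.42, D 2.47, A 1.77, B 1.23. Add prey in this order while the next type's profitability exceeds the intake rate on those already taken.
Rate on top 1: 0.5533. D: 2.47 > 0.5533 → include.
Rate on top 2: 0.8016. A: 1.77 > 0.8016 → include.
Rate on top 3: 0.9709. B: 1.23 > 0.9709 → include.
Optimal diet: H, D, A, B — 4 of 4 types.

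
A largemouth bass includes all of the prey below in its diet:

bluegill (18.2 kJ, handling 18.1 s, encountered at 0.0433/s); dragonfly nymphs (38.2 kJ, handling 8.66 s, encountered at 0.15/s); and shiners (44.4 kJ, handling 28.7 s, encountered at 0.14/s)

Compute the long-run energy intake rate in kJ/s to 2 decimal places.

1.79 kJ/s

R = (0.0433×18.2 + 0.15×38.2 + 0.14×44.4) / (1 + 0.0433×18.1 + 0.15×8.66 + 0.14×28.7) = 12.73/7.101 = 1.793 kJ/s.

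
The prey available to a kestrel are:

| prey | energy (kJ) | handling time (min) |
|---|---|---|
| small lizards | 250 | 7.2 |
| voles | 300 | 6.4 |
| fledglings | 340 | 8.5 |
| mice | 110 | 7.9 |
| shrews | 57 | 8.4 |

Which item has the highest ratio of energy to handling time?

Profitability E/h (kJ/min): small lizards = 250/7.2 = 34.7, voles = 300/6.4 = 46.9, fledglings = 340/8.5 = 40, mice = 110/7.9 = 13.9, shrews = 57/8.4 = 6.79.
Ranked: voles > fledglings > small lizards > mice > shrews.

voles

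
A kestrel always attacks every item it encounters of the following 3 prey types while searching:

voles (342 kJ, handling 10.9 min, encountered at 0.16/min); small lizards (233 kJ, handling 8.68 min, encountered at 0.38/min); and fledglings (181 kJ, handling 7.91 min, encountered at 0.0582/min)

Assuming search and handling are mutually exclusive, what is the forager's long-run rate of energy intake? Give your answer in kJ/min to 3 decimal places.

23.651 kJ/min

Energy encountered per unit search time: 0.16×342 + 0.38×233 + 0.0582×181 = 153.8 kJ/min.
Handling time per unit search time: 0.16×10.9 + 0.38×8.68 + 0.0582×7.91 = 5.503.
Rate = 153.8/(1 + 5.503) = 23.65 kJ/min.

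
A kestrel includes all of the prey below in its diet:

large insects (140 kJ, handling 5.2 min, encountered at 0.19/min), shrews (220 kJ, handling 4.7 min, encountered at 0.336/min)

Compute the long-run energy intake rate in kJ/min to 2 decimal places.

R = Σλ_iE_i / (1 + Σλ_ih_i)
Numerator: 0.19×140 + 0.336×220 = 100.5
Denominator: 1 + 0.19×5.2 + 0.336×4.7 = 3.567
R = 100.5/3.567 = 28.18 kJ/min

28.18 kJ/min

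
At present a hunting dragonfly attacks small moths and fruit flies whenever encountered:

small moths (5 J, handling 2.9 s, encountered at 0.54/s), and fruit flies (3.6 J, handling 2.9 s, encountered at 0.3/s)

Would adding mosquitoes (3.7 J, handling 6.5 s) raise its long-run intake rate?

Intake rate on the current diet: R = (0.54×5 + 0.3×3.6) / (1 + 0.54×2.9 + 0.3×2.9) = 3.78/3.436 = 1.1 J/s.
Profitability of mosquitoes: 3.7/6.5 = 0.5692 J/s.
0.5692 < 1.1, so adding mosquitoes would lower the average — exclude it.

No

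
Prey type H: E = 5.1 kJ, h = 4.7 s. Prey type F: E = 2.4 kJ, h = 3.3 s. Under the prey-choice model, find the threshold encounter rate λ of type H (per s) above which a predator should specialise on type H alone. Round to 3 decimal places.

0.432 per s

Drop type F once their profitability E₂/h₂ falls below the rate achievable on type H alone: E₂/h₂ = λE₁/(1 + λh₁).
Solve for λ: λE₁h₂ = E₂(1 + λh₁) → λ(E₁h₂ − E₂h₁) = E₂ → λ = E₂/(E₁h₂ − E₂h₁).
λ = 2.4/(5.1×3.3 − 2.4×4.7) = 2.4/5.55 = 0.4324 per s.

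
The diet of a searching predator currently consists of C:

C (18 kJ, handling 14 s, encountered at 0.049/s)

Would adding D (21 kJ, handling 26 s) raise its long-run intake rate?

Yes

Current rate: (0.049×18)/(1 + 0.049×14) = 0.5231 kJ/s.
D: E/h = 21/26 = 0.8077 kJ/s.
0.8077 > 0.5231, so adding D raises the average — include it.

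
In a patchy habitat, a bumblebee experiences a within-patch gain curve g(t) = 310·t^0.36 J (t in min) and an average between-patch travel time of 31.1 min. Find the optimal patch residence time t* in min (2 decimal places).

Maximise g(t)/(T+t): set derivative to zero → g'(t)(T+t) = g(t).
g'(t) = 0.36·310·t^-0.64. Setting 0.36·310·t^-0.64 = 310·t^0.36/(31.1+t) gives 0.36(31.1+t) = t, so 0.64·t = 0.36×31.1.
t* = 0.36×31.1/0.64 = 17.49 min.

17.49 min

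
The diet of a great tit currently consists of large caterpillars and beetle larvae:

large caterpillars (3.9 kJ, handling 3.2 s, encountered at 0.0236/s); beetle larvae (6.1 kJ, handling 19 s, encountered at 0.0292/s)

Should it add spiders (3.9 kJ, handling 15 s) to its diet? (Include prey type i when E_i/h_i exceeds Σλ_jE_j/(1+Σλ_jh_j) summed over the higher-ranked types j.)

Current rate: (0.0236×3.9 + 0.0292×6.1)/(1 + 0.0236×3.2 + 0.0292×19) = 0.1657 kJ/s.
Profitability of spiders: 3.9/15 = 0.26 kJ/s.
Since 0.26 > R, including spiders increases the long-run rate.

Yes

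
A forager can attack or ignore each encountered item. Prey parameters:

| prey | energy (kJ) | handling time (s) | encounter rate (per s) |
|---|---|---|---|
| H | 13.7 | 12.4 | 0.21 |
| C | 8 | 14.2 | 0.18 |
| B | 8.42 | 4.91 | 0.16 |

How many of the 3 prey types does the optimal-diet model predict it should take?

2

Rank by E/h (kJ/s): B 1.71, H 1.1, C 0.563. Include each in turn until the next type's E/h falls below the running intake rate.
Rate on top 1: 0.7545. H: 1.1 > 0.7545 → include.
Rate on top 2: 0.9623. C: 0.563 < 0.9623 → exclude; stop.
Optimal diet: B, H — 2 of 3 types.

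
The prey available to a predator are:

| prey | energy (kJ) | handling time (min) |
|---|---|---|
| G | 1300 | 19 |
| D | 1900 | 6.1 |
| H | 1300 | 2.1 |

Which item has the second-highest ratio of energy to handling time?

In descending order of E/h:
H: 1300/2.1 = 619 kJ/min
D: 1900/6.1 = 311 kJ/min
G: 1300/19 = 68.4 kJ/min

D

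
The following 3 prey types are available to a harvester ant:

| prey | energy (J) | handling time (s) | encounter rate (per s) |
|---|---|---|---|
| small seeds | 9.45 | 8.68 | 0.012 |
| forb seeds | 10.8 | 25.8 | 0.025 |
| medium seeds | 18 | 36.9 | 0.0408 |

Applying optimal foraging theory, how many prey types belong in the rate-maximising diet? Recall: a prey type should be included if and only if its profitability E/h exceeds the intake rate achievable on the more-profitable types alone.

3

Rank by E/h (J/s): small seeds 1.09, medium seeds 0.488, forb seeds 0.419. Include each in turn until the next type's E/h falls below the running intake rate.
Rate on top 1: 0.1027. medium seeds: 0.488 > 0.1027 → include.
Rate on top 2: 0.3249. forb seeds: 0.419 > 0.3249 → include.
Optimal diet: small seeds, medium seeds, forb seeds — 3 of 3 types.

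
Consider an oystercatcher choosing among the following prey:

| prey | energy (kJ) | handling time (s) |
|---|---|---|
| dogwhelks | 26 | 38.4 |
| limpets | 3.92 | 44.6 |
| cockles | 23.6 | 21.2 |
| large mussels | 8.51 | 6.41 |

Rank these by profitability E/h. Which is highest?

Profitability E/h (kJ/s): dogwhelks = 26/38.4 = 0.677, limpets = 3.92/44.6 = 0.0879, cockles = 23.6/21.2 = 1.11, large mussels = 8.51/6.41 = 1.33.
Ranked: large mussels > cockles > dogwhelks > limpets.

large mussels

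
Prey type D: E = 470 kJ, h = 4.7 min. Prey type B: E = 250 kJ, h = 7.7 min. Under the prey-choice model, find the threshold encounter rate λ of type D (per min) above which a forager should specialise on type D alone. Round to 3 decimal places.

The zero-one rule: include type B iff E₂/h₂ > λE₁/(1+λh₁). Equality gives the switch point.
λE₁h₂ = E₂ + λE₂h₁ ⇒ λ = E₂/(E₁h₂ − E₂h₁) = 250/(3619 − 1175) = 0.1023 per min.

0.102 per min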